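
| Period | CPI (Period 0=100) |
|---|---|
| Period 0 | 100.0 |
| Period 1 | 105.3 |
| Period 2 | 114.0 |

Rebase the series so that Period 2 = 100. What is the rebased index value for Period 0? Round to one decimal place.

Rebased(Period 0) = 100.0 / 114.0 × 100 = 87.7193

87.7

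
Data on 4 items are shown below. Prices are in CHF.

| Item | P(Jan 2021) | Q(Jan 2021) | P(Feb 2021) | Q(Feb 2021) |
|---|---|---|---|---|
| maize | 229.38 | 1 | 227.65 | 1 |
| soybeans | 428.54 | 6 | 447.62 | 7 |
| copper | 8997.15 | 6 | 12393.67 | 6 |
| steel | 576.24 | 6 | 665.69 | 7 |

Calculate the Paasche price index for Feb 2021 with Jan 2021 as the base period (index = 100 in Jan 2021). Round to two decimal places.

Paasche price index uses current-period quantities as weights.
ΣP(Feb 2021)·Q(Feb 2021) = 227.65×1 + 447.62×7 + 12393.67×6 + 665.69×7 = 227.65 + 3133.34 + 74362.02 + 4659.83 = 82382.84
ΣP(Jan 2021)·Q(Feb 2021) = 229.38×1 + 428.54×7 + 8997.15×6 + 576.24×7 = 229.38 + 2999.78 + 53982.9 + 4033.68 = 61245.74
Index = 82382.84 / 61245.74 × 100 = 134.5120

134.51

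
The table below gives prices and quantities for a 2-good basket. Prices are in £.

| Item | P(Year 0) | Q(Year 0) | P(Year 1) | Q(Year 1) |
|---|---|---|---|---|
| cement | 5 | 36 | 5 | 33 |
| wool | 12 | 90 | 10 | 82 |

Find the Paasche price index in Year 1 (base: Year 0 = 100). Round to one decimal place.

85.7

Paasche price index uses current-period quantities as weights.
ΣP(Year 1)·Q(Year 1) = 5×33 + 10×82 = 165 + 820 = 985
ΣP(Year 0)·Q(Year 1) = 5×33 + 12×82 = 165 + 984 = 1149
Index = 985 / 1149 × 100 = 85.7267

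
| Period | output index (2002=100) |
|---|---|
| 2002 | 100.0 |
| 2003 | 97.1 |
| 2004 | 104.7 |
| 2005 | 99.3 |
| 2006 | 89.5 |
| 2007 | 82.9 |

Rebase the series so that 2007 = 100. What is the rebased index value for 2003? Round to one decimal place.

Rebased(2003) = 97.1 / 82.9 × 100 = 117.1291

117.1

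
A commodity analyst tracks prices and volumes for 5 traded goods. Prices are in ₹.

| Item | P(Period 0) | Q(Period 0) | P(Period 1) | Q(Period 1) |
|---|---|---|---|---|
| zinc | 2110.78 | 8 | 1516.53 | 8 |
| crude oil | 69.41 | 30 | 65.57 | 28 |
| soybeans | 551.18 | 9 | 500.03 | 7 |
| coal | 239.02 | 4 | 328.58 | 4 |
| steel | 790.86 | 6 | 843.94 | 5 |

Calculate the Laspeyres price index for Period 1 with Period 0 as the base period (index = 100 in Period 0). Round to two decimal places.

84.30

Laspeyres price index uses base-period quantities as weights.
ΣP(Period 1)·Q(Period 0) = 1516.53×8 + 65.57×30 + 500.03×9 + 328.58×4 + 843.94×6 = 12132.24 + 1967.1 + 4500.27 + 1314.32 + 5063.64 = 24977.57
ΣP(Period 0)·Q(Period 0) = 2110.78×8 + 69.41×30 + 551.18×9 + 239.02×4 + 790.86×6 = 16886.24 + 2082.3 + 4960.62 + 956.08 + 4745.16 = 29630.4
Index = 24977.57 / 29630.4 × 100 = 84.2971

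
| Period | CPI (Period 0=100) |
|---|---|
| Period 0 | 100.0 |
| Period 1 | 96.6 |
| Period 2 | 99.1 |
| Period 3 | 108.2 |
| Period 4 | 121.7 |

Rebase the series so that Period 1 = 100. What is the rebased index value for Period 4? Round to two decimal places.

125.98

Rebased(Period 4) = 121.7 / 96.6 × 100 = 125.9834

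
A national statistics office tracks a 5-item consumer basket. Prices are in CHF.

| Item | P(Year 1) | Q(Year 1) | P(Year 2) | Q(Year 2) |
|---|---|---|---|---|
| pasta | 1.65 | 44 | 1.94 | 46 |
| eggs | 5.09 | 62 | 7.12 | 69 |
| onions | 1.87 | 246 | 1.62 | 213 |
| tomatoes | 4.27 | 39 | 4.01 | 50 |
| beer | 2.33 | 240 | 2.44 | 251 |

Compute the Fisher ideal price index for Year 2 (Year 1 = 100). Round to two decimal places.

Laspeyres component (base-period weights):
ΣP(Year 2)Q(Year 1) = 1.94×44 + 7.12×62 + 1.62×246 + 4.01×39 + 2.44×240 = 85.36 + 441.44 + 398.52 + 156.39 + 585.6 = 1667.31
ΣP(Year 1)Q(Year 1) = 1.65×44 + 5.09×62 + 1.87×246 + 4.27×39 + 2.33×240 = 72.6 + 315.58 + 460.02 + 166.53 + 559.2 = 1573.93
L = 1667.31 / 1573.93 × 100 = 105.9329
Paasche component (current-period weights):
ΣP(Year 2)Q(Year 2) = 1.94×46 + 7.12×69 + 1.62×213 + 4.01×50 + 2.44×251 = 89.24 + 491.28 + 345.06 + 200.5 + 612.44 = 1738.52
ΣP(Year 1)Q(Year 2) = 1.65×46 + 5.09×69 + 1.87×213 + 4.27×50 + 2.33×251 = 75.9 + 351.21 + 398.31 + 213.5 + 584.83 = 1623.75
P = 1738.52 / 1623.75 × 100 = 107.0682
Fisher = √(L × P) = √(105.9329 × 107.0682) = 106.4991

106.50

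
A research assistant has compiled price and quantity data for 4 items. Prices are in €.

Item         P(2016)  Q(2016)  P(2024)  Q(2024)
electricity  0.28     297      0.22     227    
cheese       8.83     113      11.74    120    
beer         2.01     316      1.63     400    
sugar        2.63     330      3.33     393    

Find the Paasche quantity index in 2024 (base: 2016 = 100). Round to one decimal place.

113.8

Paasche quantity index uses current-period prices as weights.
ΣP(2024)·Q(2024) = 0.22×227 + 11.74×120 + 1.63×400 + 3.33×393 = 49.94 + 1408.8 + 652 + 1308.69 = 3419.43
ΣP(2024)·Q(2016) = 0.22×297 + 11.74×113 + 1.63×316 + 3.33×330 = 65.34 + 1326.62 + 515.08 + 1098.9 = 3005.94
Index = 3419.43 / 3005.94 × 100 = 113.7558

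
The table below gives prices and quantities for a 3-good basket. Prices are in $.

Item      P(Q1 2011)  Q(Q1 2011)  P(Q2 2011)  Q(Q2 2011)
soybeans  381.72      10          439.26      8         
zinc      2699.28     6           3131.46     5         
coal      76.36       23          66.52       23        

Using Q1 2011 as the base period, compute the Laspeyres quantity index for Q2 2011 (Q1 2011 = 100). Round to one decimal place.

84.1

Laspeyres quantity index uses base-period prices as weights.
ΣP(Q1 2011)·Q(Q2 2011) = 381.72×8 + 2699.28×5 + 76.36×23 = 3053.76 + 13496.4 + 1756.28 = 18306.44
ΣP(Q1 2011)·Q(Q1 2011) = 381.72×10 + 2699.28×6 + 76.36×23 = 3817.2 + 16195.68 + 1756.28 = 21769.16
Index = 18306.44 / 21769.16 × 100 = 84.0935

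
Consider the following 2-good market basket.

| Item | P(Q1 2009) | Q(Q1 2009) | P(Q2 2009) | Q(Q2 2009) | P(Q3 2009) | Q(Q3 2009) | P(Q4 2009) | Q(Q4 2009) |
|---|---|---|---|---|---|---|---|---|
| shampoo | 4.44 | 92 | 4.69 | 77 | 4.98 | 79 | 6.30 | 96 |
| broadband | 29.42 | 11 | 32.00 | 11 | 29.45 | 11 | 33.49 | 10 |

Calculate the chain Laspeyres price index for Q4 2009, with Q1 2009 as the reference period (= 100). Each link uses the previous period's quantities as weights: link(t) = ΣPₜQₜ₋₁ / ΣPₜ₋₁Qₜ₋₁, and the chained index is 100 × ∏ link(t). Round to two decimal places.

Link Q1 2009→Q2 2009:
ΣP(Q2 2009)Q(Q1 2009) = 4.69×92 + 32.00×11 = 431.48 + 352 = 783.48
ΣP(Q1 2009)Q(Q1 2009) = 4.44×92 + 29.42×11 = 408.48 + 323.62 = 732.1
link = 783.48/732.1 = 1.070182
Link Q2 2009→Q3 2009:
ΣP(Q3 2009)Q(Q2 2009) = 4.98×77 + 29.45×11 = 383.46 + 323.95 = 707.41
ΣP(Q2 2009)Q(Q2 2009) = 4.69×77 + 32.00×11 = 361.13 + 352 = 713.13
link = 707.41/713.13 = 0.991979
Link Q3 2009→Q4 2009:
ΣP(Q4 2009)Q(Q3 2009) = 6.30×79 + 33.49×11 = 497.7 + 368.39 = 866.09
ΣP(Q3 2009)Q(Q3 2009) = 4.98×79 + 29.45×11 = 393.42 + 323.95 = 717.37
link = 866.09/717.37 = 1.207313
Chained index = 100 × 1.070182 × 0.991979 × 1.207313 = 128.1681

128.17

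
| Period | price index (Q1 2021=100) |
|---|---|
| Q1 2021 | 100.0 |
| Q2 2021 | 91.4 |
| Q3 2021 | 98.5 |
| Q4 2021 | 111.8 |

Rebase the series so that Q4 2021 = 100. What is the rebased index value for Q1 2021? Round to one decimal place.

Rebased(Q1 2021) = 100.0 / 111.8 × 100 = 89.4454

89.4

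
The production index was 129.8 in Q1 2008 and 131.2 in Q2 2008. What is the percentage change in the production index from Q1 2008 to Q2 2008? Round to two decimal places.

Change = (131.2 − 129.8) / 129.8 × 100
       = 1.4 / 129.8 × 100 = 1.0786%

1.08%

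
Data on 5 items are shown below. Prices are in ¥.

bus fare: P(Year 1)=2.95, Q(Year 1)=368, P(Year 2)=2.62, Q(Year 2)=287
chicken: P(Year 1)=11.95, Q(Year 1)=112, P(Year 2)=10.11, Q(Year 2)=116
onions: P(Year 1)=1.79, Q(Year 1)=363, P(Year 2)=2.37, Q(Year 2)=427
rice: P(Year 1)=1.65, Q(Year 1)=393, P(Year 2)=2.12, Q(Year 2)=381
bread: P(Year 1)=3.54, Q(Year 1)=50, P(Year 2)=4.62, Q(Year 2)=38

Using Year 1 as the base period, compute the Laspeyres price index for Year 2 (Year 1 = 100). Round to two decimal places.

Laspeyres price index uses base-period quantities as weights.
ΣP(Year 2)·Q(Year 1) = 2.62×368 + 10.11×112 + 2.37×363 + 2.12×393 + 4.62×50 = 964.16 + 1132.32 + 860.31 + 833.16 + 231 = 4020.95
ΣP(Year 1)·Q(Year 1) = 2.95×368 + 11.95×112 + 1.79×363 + 1.65×393 + 3.54×50 = 1085.6 + 1338.4 + 649.77 + 648.45 + 177 = 3899.22
Index = 4020.95 / 3899.22 × 100 = 103.1219

103.12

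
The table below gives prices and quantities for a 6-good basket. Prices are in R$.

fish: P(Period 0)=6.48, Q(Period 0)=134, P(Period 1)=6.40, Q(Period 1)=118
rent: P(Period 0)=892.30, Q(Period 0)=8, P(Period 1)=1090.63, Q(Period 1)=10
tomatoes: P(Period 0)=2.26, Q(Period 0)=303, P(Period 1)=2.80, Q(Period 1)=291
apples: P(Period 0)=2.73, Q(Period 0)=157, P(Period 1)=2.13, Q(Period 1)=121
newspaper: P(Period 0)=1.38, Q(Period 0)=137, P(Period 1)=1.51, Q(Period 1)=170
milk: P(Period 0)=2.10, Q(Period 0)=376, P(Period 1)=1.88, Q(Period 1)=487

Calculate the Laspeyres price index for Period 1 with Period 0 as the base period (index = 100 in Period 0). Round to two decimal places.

Laspeyres price index uses base-period quantities as weights.
ΣP(Period 1)·Q(Period 0) = 6.40×134 + 1090.63×8 + 2.80×303 + 2.13×157 + 1.51×137 + 1.88×376 = 857.6 + 8725.04 + 848.4 + 334.41 + 206.87 + 706.88 = 11679.2
ΣP(Period 0)·Q(Period 0) = 6.48×134 + 892.30×8 + 2.26×303 + 2.73×157 + 1.38×137 + 2.10×376 = 868.32 + 7138.4 + 684.78 + 428.61 + 189.06 + 789.6 = 10098.77
Index = 11679.2 / 10098.77 × 100 = 115.6497

115.65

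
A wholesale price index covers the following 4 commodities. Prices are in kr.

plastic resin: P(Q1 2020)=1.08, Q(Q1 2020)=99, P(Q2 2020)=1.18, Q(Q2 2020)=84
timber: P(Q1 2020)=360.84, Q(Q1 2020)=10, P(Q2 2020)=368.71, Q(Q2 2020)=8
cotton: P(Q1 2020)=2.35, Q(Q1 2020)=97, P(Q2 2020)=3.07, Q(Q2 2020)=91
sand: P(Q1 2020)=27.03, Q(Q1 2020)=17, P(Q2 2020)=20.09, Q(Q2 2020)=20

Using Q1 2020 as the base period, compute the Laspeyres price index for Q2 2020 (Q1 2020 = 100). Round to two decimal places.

100.92

Laspeyres price index uses base-period quantities as weights.
ΣP(Q2 2020)·Q(Q1 2020) = 1.18×99 + 368.71×10 + 3.07×97 + 20.09×17 = 116.82 + 3687.1 + 297.79 + 341.53 = 4443.24
ΣP(Q1 2020)·Q(Q1 2020) = 1.08×99 + 360.84×10 + 2.35×97 + 27.03×17 = 106.92 + 3608.4 + 227.95 + 459.51 = 4402.78
Index = 4443.24 / 4402.78 × 100 = 100.9190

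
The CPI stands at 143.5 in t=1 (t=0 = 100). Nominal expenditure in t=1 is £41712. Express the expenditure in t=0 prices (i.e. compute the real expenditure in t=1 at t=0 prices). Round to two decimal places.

29067.60

Real = Nominal ÷ (Index/100) = 41712 ÷ (143.5/100)
     = 41712 ÷ 1.435 = 29067.5958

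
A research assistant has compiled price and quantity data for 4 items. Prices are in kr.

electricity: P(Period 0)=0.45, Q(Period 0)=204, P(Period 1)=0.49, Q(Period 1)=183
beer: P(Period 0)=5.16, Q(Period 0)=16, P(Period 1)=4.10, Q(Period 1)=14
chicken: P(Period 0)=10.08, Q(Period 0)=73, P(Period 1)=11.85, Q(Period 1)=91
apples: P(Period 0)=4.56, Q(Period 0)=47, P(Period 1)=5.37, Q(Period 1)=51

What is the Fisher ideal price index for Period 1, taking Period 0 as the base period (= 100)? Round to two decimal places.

114.51

Laspeyres component (base-period weights):
ΣP(Period 1)Q(Period 0) = 0.49×204 + 4.10×16 + 11.85×73 + 5.37×47 = 99.96 + 65.6 + 865.05 + 252.39 = 1283
ΣP(Period 0)Q(Period 0) = 0.45×204 + 5.16×16 + 10.08×73 + 4.56×47 = 91.8 + 82.56 + 735.84 + 214.32 = 1124.52
L = 1283 / 1124.52 × 100 = 114.0931
Paasche component (current-period weights):
ΣP(Period 1)Q(Period 1) = 0.49×183 + 4.10×14 + 11.85×91 + 5.37×51 = 89.67 + 57.4 + 1078.35 + 273.87 = 1499.29
ΣP(Period 0)Q(Period 1) = 0.45×183 + 5.16×14 + 10.08×91 + 4.56×51 = 82.35 + 72.24 + 917.28 + 232.56 = 1304.43
P = 1499.29 / 1304.43 × 100 = 114.9383
Fisher = √(L × P) = √(114.0931 × 114.9383) = 114.5149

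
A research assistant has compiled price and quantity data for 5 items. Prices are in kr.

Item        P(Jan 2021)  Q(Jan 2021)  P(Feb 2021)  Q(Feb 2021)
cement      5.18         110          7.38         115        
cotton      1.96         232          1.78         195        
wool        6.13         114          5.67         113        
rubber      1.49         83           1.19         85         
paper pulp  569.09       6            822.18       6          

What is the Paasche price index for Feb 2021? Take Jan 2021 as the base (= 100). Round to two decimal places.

131.83

Paasche price index uses current-period quantities as weights.
ΣP(Feb 2021)·Q(Feb 2021) = 7.38×115 + 1.78×195 + 5.67×113 + 1.19×85 + 822.18×6 = 848.7 + 347.1 + 640.71 + 101.15 + 4933.08 = 6870.74
ΣP(Jan 2021)·Q(Feb 2021) = 5.18×115 + 1.96×195 + 6.13×113 + 1.49×85 + 569.09×6 = 595.7 + 382.2 + 692.69 + 126.65 + 3414.54 = 5211.78
Index = 6870.74 / 5211.78 × 100 = 131.8310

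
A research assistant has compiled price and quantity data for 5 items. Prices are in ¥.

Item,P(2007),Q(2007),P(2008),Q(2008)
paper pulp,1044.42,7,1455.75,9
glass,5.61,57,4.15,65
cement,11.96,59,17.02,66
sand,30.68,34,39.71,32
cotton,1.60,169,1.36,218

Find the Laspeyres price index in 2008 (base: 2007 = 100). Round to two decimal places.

Laspeyres price index uses base-period quantities as weights.
ΣP(2008)·Q(2007) = 1455.75×7 + 4.15×57 + 17.02×59 + 39.71×34 + 1.36×169 = 10190.25 + 236.55 + 1004.18 + 1350.14 + 229.84 = 13010.96
ΣP(2007)·Q(2007) = 1044.42×7 + 5.61×57 + 11.96×59 + 30.68×34 + 1.60×169 = 7310.94 + 319.77 + 705.64 + 1043.12 + 270.4 = 9649.87
Index = 13010.96 / 9649.87 × 100 = 134.8304

134.83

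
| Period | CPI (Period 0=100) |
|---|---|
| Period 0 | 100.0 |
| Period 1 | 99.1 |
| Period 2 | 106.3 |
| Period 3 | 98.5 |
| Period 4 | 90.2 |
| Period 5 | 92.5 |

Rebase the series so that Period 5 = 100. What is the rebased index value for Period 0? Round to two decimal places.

108.11

Rebased(Period 0) = 100.0 / 92.5 × 100 = 108.1081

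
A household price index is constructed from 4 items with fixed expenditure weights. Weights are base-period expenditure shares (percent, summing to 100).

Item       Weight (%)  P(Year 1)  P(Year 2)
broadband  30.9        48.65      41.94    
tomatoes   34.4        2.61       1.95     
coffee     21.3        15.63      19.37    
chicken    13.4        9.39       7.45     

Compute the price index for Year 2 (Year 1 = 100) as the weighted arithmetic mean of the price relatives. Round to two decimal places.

89.37

broadband: 30.9 × (41.94/48.65) = 30.9 × 0.862076 = 26.6382
tomatoes: 34.4 × (1.95/2.61) = 34.4 × 0.747126 = 25.7011
coffee: 21.3 × (19.37/15.63) = 21.3 × 1.239283 = 26.3967
chicken: 13.4 × (7.45/9.39) = 13.4 × 0.793397 = 10.6315
Index = Σ wᵢ·(p₁ᵢ/p₀ᵢ) = 26.6382 + 25.7011 + 26.3967 + 10.6315 = 89.3676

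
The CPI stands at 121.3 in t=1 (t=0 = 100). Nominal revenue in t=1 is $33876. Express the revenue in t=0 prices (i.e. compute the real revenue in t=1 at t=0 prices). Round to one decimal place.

27927.5

Real = Nominal ÷ (Index/100) = 33876 ÷ (121.3/100)
     = 33876 ÷ 1.213 = 27927.4526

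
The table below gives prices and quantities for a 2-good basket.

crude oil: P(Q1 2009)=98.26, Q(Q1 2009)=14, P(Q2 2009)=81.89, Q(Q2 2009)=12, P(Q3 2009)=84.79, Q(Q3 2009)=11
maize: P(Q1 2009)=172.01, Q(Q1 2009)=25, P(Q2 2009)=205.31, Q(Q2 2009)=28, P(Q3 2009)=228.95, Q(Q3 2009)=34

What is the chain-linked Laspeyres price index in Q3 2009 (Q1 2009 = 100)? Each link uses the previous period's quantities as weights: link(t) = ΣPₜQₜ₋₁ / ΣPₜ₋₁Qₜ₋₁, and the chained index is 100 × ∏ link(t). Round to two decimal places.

122.08

Link Q1 2009→Q2 2009:
ΣP(Q2 2009)Q(Q1 2009) = 81.89×14 + 205.31×25 = 1146.46 + 5132.75 = 6279.21
ΣP(Q1 2009)Q(Q1 2009) = 98.26×14 + 172.01×25 = 1375.64 + 4300.25 = 5675.89
link = 6279.21/5675.89 = 1.106295
Link Q2 2009→Q3 2009:
ΣP(Q3 2009)Q(Q2 2009) = 84.79×12 + 228.95×28 = 1017.48 + 6410.6 = 7428.08
ΣP(Q2 2009)Q(Q2 2009) = 81.89×12 + 205.31×28 = 982.68 + 5748.68 = 6731.36
link = 7428.08/6731.36 = 1.103504
Chained index = 100 × 1.106295 × 1.103504 = 122.0801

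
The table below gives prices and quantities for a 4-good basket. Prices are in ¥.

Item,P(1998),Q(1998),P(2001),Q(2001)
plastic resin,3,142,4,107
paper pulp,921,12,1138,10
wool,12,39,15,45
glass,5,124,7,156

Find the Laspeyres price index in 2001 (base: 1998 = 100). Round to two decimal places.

124.76

Laspeyres price index uses base-period quantities as weights.
ΣP(2001)·Q(1998) = 4×142 + 1138×12 + 15×39 + 7×124 = 568 + 13656 + 585 + 868 = 15677
ΣP(1998)·Q(1998) = 3×142 + 921×12 + 12×39 + 5×124 = 426 + 11052 + 468 + 620 = 12566
Index = 15677 / 12566 × 100 = 124.7573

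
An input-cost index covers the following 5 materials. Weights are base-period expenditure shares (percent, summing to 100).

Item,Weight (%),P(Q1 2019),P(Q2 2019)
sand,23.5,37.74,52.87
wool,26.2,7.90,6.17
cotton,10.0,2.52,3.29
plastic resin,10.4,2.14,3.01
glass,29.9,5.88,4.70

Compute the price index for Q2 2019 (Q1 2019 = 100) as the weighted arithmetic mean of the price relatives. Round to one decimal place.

sand: 23.5 × (52.87/37.74) = 23.5 × 1.400901 = 32.9212
wool: 26.2 × (6.17/7.90) = 26.2 × 0.781013 = 20.4625
cotton: 10.0 × (3.29/2.52) = 10.0 × 1.305556 = 13.0556
plastic resin: 10.4 × (3.01/2.14) = 10.4 × 1.406542 = 14.6280
glass: 29.9 × (4.70/5.88) = 29.9 × 0.799320 = 23.8997
Index = Σ wᵢ·(p₁ᵢ/p₀ᵢ) = 32.9212 + 20.4625 + 13.0556 + 14.6280 + 23.8997 = 104.9670

105.0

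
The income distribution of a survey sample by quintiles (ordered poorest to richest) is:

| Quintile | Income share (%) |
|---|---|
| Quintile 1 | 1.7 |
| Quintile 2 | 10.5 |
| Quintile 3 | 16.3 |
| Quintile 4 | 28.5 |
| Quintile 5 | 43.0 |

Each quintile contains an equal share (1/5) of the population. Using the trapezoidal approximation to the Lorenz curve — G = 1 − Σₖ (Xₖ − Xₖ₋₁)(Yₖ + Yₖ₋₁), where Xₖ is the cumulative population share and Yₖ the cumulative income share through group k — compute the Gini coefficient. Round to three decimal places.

0.402

Cumulative income shares Yₖ: 0.0170, 0.1220, 0.2850, 0.5700, 1.0000
Σ (Xₖ−Xₖ₋₁)(Yₖ+Yₖ₋₁) = (1/5)(0.0170+0.0000) + (1/5)(0.1220+0.0170) + (1/5)(0.2850+0.1220) + (1/5)(0.5700+0.2850) + (1/5)(1.0000+0.5700)
  = 0.0034 + 0.0278 + 0.0814 + 0.1710 + 0.3140 = 0.5976
G = 1 − 0.5976 = 0.4024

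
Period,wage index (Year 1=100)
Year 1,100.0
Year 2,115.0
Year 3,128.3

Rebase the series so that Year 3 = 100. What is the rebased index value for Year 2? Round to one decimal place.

Rebased(Year 2) = 115.0 / 128.3 × 100 = 89.6337

89.6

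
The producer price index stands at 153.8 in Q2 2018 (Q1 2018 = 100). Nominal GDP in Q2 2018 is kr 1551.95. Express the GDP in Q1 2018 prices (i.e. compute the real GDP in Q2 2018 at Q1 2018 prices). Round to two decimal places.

1009.07

Real = Nominal ÷ (Index/100) = 1551.95 ÷ (153.8/100)
     = 1551.95 ÷ 1.538 = 1009.0702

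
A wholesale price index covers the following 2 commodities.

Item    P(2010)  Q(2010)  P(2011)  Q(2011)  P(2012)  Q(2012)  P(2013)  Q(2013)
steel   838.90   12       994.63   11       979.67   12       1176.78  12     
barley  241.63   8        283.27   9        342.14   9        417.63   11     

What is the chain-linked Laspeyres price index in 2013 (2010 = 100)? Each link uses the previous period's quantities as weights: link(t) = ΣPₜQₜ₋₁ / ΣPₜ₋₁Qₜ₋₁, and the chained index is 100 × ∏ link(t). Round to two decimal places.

Link 2010→2011:
ΣP(2011)Q(2010) = 994.63×12 + 283.27×8 = 11935.56 + 2266.16 = 14201.72
ΣP(2010)Q(2010) = 838.90×12 + 241.63×8 = 10066.8 + 1933.04 = 11999.84
link = 14201.72/11999.84 = 1.183492
Link 2011→2012:
ΣP(2012)Q(2011) = 979.67×11 + 342.14×9 = 10776.37 + 3079.26 = 13855.63
ΣP(2011)Q(2011) = 994.63×11 + 283.27×9 = 10940.93 + 2549.43 = 13490.36
link = 13855.63/13490.36 = 1.027076
Link 2012→2013:
ΣP(2013)Q(2012) = 1176.78×12 + 417.63×9 = 14121.36 + 3758.67 = 17880.03
ΣP(2012)Q(2012) = 979.67×12 + 342.14×9 = 11756.04 + 3079.26 = 14835.3
link = 17880.03/14835.3 = 1.205235
Chained index = 100 × 1.183492 × 1.027076 × 1.205235 = 146.5008

146.50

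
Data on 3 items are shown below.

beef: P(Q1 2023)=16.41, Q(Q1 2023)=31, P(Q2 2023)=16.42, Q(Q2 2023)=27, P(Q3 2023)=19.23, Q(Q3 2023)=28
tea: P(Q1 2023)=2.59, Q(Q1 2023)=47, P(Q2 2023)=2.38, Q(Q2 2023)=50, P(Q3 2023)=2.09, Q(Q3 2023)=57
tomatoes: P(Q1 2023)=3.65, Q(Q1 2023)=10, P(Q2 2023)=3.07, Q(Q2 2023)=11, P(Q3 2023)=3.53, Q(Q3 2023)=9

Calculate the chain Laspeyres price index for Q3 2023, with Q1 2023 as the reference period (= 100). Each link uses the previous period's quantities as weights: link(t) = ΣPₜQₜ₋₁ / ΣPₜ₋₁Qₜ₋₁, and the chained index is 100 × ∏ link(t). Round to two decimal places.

108.58

Link Q1 2023→Q2 2023:
ΣP(Q2 2023)Q(Q1 2023) = 16.42×31 + 2.38×47 + 3.07×10 = 509.02 + 111.86 + 30.7 = 651.58
ΣP(Q1 2023)Q(Q1 2023) = 16.41×31 + 2.59×47 + 3.65×10 = 508.71 + 121.73 + 36.5 = 666.94
link = 651.58/666.94 = 0.976969
Link Q2 2023→Q3 2023:
ΣP(Q3 2023)Q(Q2 2023) = 19.23×27 + 2.09×50 + 3.53×11 = 519.21 + 104.5 + 38.83 = 662.54
ΣP(Q2 2023)Q(Q2 2023) = 16.42×27 + 2.38×50 + 3.07×11 = 443.34 + 119 + 33.77 = 596.11
link = 662.54/596.11 = 1.111439
Chained index = 100 × 0.976969 × 1.111439 = 108.5842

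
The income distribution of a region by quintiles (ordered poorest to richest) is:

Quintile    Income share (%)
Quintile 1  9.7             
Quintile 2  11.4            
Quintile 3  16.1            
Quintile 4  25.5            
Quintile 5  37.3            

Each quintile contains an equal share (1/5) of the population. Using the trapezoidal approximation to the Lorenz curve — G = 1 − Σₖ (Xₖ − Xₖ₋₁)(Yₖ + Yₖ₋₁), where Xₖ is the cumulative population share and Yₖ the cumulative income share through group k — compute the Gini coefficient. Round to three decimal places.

Cumulative income shares Yₖ: 0.0970, 0.2110, 0.3720, 0.6270, 1.0000
Σ (Xₖ−Xₖ₋₁)(Yₖ+Yₖ₋₁) = (1/5)(0.0970+0.0000) + (1/5)(0.2110+0.0970) + (1/5)(0.3720+0.2110) + (1/5)(0.6270+0.3720) + (1/5)(1.0000+0.6270)
  = 0.0194 + 0.0616 + 0.1166 + 0.1998 + 0.3254 = 0.7228
G = 1 − 0.7228 = 0.2772

0.277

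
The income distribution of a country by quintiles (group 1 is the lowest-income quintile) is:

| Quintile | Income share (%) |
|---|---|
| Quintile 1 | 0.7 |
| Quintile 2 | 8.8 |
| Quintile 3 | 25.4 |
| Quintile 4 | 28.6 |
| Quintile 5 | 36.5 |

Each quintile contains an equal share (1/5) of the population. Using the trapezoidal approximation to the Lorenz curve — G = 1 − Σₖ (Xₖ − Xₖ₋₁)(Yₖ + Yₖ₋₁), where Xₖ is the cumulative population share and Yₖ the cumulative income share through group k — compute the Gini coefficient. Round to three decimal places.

0.366

Cumulative income shares Yₖ: 0.0070, 0.0950, 0.3490, 0.6350, 1.0000
Σ (Xₖ−Xₖ₋₁)(Yₖ+Yₖ₋₁) = (1/5)(0.0070+0.0000) + (1/5)(0.0950+0.0070) + (1/5)(0.3490+0.0950) + (1/5)(0.6350+0.3490) + (1/5)(1.0000+0.6350)
  = 0.0014 + 0.0204 + 0.0888 + 0.1968 + 0.3270 = 0.6344
G = 1 − 0.6344 = 0.3656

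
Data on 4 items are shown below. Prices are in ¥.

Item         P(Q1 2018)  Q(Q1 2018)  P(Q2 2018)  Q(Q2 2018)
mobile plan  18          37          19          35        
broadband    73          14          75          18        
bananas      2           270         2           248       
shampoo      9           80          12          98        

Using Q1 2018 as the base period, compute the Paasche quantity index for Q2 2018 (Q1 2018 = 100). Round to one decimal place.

113.3

Paasche quantity index uses current-period prices as weights.
ΣP(Q2 2018)·Q(Q2 2018) = 19×35 + 75×18 + 2×248 + 12×98 = 665 + 1350 + 496 + 1176 = 3687
ΣP(Q2 2018)·Q(Q1 2018) = 19×37 + 75×14 + 2×270 + 12×80 = 703 + 1050 + 540 + 960 = 3253
Index = 3687 / 3253 × 100 = 113.3415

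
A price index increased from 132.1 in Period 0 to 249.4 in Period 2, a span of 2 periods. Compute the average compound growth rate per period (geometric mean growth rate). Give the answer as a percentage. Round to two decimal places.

37.40%

Growth factor = (249.4/132.1)^(1/2) = (1.887964)^(1/2) = 1.374032
Growth rate = 1.374032 − 1 = 0.374032 = 37.4032%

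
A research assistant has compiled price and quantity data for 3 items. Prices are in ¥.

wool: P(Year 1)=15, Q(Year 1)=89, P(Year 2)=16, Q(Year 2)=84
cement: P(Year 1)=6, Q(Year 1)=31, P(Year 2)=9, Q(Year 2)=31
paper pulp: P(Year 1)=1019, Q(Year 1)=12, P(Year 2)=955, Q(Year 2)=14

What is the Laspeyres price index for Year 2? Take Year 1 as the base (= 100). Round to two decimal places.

Laspeyres price index uses base-period quantities as weights.
ΣP(Year 2)·Q(Year 1) = 16×89 + 9×31 + 955×12 = 1424 + 279 + 11460 = 13163
ΣP(Year 1)·Q(Year 1) = 15×89 + 6×31 + 1019×12 = 1335 + 186 + 12228 = 13749
Index = 13163 / 13749 × 100 = 95.7379

95.74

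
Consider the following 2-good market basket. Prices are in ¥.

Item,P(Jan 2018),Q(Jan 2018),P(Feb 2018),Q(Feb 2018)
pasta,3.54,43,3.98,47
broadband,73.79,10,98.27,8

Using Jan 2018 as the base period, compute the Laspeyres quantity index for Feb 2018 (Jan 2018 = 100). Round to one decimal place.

85.0

Laspeyres quantity index uses base-period prices as weights.
ΣP(Jan 2018)·Q(Feb 2018) = 3.54×47 + 73.79×8 = 166.38 + 590.32 = 756.7
ΣP(Jan 2018)·Q(Jan 2018) = 3.54×43 + 73.79×10 = 152.22 + 737.9 = 890.12
Index = 756.7 / 890.12 × 100 = 85.0110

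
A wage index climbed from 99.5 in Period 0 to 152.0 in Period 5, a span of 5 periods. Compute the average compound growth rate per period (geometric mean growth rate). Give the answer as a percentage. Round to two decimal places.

8.84%

Growth factor = (152.0/99.5)^(1/5) = (1.527638)^(1/5) = 1.088439
Growth rate = 1.088439 − 1 = 0.088439 = 8.8439%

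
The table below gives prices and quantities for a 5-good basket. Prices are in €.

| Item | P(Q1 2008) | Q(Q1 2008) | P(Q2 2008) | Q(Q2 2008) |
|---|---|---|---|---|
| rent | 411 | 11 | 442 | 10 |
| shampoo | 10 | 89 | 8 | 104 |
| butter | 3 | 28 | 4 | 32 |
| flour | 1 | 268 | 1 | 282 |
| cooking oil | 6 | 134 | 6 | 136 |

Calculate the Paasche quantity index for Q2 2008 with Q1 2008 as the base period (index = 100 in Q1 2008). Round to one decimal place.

95.9

Paasche quantity index uses current-period prices as weights.
ΣP(Q2 2008)·Q(Q2 2008) = 442×10 + 8×104 + 4×32 + 1×282 + 6×136 = 4420 + 832 + 128 + 282 + 816 = 6478
ΣP(Q2 2008)·Q(Q1 2008) = 442×11 + 8×89 + 4×28 + 1×268 + 6×134 = 4862 + 712 + 112 + 268 + 804 = 6758
Index = 6478 / 6758 × 100 = 95.8568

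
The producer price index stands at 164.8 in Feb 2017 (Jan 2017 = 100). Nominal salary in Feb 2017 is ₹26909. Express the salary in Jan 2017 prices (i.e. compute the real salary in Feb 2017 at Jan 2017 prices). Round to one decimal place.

16328.3

Real = Nominal ÷ (Index/100) = 26909 ÷ (164.8/100)
     = 26909 ÷ 1.648 = 16328.2767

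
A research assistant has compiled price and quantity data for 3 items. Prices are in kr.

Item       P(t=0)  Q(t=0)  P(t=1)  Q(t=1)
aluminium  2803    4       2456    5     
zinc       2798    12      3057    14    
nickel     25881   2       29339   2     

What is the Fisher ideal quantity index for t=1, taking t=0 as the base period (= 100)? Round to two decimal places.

108.42

Laspeyres component (base-period weights):
ΣP(t=0)Q(t=1) = 2803×5 + 2798×14 + 25881×2 = 14015 + 39172 + 51762 = 104949
ΣP(t=0)Q(t=0) = 2803×4 + 2798×12 + 25881×2 = 11212 + 33576 + 51762 = 96550
L = 104949 / 96550 × 100 = 108.6991
Paasche component (current-period weights):
ΣP(t=1)Q(t=1) = 2456×5 + 3057×14 + 29339×2 = 12280 + 42798 + 58678 = 113756
ΣP(t=1)Q(t=0) = 2456×4 + 3057×12 + 29339×2 = 9824 + 36684 + 58678 = 105186
P = 113756 / 105186 × 100 = 108.1475
Fisher = √(L × P) = √(108.6991 × 108.1475) = 108.4229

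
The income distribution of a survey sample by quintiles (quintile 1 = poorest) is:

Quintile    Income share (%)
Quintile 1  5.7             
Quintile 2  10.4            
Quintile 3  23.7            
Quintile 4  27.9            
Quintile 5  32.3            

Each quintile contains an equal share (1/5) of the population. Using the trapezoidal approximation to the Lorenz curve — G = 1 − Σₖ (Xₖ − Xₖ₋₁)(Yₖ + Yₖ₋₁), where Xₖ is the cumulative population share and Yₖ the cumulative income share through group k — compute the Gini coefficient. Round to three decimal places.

Cumulative income shares Yₖ: 0.0570, 0.1610, 0.3980, 0.6770, 1.0000
Σ (Xₖ−Xₖ₋₁)(Yₖ+Yₖ₋₁) = (1/5)(0.0570+0.0000) + (1/5)(0.1610+0.0570) + (1/5)(0.3980+0.1610) + (1/5)(0.6770+0.3980) + (1/5)(1.0000+0.6770)
  = 0.0114 + 0.0436 + 0.1118 + 0.2150 + 0.3354 = 0.7172
G = 1 − 0.7172 = 0.2828

0.283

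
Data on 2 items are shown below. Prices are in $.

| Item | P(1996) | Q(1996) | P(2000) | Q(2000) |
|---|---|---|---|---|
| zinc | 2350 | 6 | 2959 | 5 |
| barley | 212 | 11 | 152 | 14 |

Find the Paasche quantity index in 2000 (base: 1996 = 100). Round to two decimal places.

Paasche quantity index uses current-period prices as weights.
ΣP(2000)·Q(2000) = 2959×5 + 152×14 = 14795 + 2128 = 16923
ΣP(2000)·Q(1996) = 2959×6 + 152×11 = 17754 + 1672 = 19426
Index = 16923 / 19426 × 100 = 87.1152

87.12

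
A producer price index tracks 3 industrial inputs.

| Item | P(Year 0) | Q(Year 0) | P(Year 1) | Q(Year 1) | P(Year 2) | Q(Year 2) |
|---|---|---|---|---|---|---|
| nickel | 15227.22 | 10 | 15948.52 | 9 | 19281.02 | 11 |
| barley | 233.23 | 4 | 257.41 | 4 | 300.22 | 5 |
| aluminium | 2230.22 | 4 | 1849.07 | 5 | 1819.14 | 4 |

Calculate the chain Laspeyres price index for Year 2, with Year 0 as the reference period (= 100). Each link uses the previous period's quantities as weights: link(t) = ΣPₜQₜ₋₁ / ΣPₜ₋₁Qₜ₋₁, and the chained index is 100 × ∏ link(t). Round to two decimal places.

123.78

Link Year 0→Year 1:
ΣP(Year 1)Q(Year 0) = 15948.52×10 + 257.41×4 + 1849.07×4 = 159485.2 + 1029.64 + 7396.28 = 167911.12
ΣP(Year 0)Q(Year 0) = 15227.22×10 + 233.23×4 + 2230.22×4 = 152272.2 + 932.92 + 8920.88 = 162126
link = 167911.12/162126 = 1.035683
Link Year 1→Year 2:
ΣP(Year 2)Q(Year 1) = 19281.02×9 + 300.22×4 + 1819.14×5 = 173529.18 + 1200.88 + 9095.7 = 183825.76
ΣP(Year 1)Q(Year 1) = 15948.52×9 + 257.41×4 + 1849.07×5 = 143536.68 + 1029.64 + 9245.35 = 153811.67
link = 183825.76/153811.67 = 1.195135
Chained index = 100 × 1.035683 × 1.195135 = 123.7781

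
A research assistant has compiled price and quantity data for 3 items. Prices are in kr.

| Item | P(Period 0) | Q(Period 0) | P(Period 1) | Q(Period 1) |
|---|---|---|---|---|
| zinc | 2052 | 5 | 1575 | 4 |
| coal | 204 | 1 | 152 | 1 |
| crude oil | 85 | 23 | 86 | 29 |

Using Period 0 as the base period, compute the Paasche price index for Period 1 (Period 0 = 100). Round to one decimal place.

Paasche price index uses current-period quantities as weights.
ΣP(Period 1)·Q(Period 1) = 1575×4 + 152×1 + 86×29 = 6300 + 152 + 2494 = 8946
ΣP(Period 0)·Q(Period 1) = 2052×4 + 204×1 + 85×29 = 8208 + 204 + 2465 = 10877
Index = 8946 / 10877 × 100 = 82.2469

82.2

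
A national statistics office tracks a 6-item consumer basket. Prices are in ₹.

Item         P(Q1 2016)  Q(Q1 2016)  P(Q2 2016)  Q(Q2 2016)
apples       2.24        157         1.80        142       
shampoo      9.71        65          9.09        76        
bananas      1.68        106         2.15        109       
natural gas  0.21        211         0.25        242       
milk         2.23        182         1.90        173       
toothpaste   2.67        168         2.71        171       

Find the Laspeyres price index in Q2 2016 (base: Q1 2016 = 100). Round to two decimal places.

Laspeyres price index uses base-period quantities as weights.
ΣP(Q2 2016)·Q(Q1 2016) = 1.80×157 + 9.09×65 + 2.15×106 + 0.25×211 + 1.90×182 + 2.71×168 = 282.6 + 590.85 + 227.9 + 52.75 + 345.8 + 455.28 = 1955.18
ΣP(Q1 2016)·Q(Q1 2016) = 2.24×157 + 9.71×65 + 1.68×106 + 0.21×211 + 2.23×182 + 2.67×168 = 351.68 + 631.15 + 178.08 + 44.31 + 405.86 + 448.56 = 2059.64
Index = 1955.18 / 2059.64 × 100 = 94.9282

94.93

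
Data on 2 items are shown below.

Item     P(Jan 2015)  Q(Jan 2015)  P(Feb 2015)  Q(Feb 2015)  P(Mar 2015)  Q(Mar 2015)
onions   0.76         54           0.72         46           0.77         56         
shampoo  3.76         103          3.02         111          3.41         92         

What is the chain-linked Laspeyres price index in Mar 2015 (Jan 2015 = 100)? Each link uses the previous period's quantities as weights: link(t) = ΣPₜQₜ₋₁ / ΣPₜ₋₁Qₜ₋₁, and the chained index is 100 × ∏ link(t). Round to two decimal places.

91.81

Link Jan 2015→Feb 2015:
ΣP(Feb 2015)Q(Jan 2015) = 0.72×54 + 3.02×103 = 38.88 + 311.06 = 349.94
ΣP(Jan 2015)Q(Jan 2015) = 0.76×54 + 3.76×103 = 41.04 + 387.28 = 428.32
link = 349.94/428.32 = 0.817006
Link Feb 2015→Mar 2015:
ΣP(Mar 2015)Q(Feb 2015) = 0.77×46 + 3.41×111 = 35.42 + 378.51 = 413.93
ΣP(Feb 2015)Q(Feb 2015) = 0.72×46 + 3.02×111 = 33.12 + 335.22 = 368.34
link = 413.93/368.34 = 1.123772
Chained index = 100 × 0.817006 × 1.123772 = 91.8128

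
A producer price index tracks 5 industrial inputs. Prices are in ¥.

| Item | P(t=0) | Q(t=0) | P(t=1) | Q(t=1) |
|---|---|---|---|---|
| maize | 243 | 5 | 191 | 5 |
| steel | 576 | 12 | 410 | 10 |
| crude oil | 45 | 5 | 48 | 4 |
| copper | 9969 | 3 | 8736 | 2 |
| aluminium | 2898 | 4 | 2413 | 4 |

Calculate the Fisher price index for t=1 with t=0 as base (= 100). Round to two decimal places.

Laspeyres component (base-period weights):
ΣP(t=1)Q(t=0) = 191×5 + 410×12 + 48×5 + 8736×3 + 2413×4 = 955 + 4920 + 240 + 26208 + 9652 = 41975
ΣP(t=0)Q(t=0) = 243×5 + 576×12 + 45×5 + 9969×3 + 2898×4 = 1215 + 6912 + 225 + 29907 + 11592 = 49851
L = 41975 / 49851 × 100 = 84.2009
Paasche component (current-period weights):
ΣP(t=1)Q(t=1) = 191×5 + 410×10 + 48×4 + 8736×2 + 2413×4 = 955 + 4100 + 192 + 17472 + 9652 = 32371
ΣP(t=0)Q(t=1) = 243×5 + 576×10 + 45×4 + 9969×2 + 2898×4 = 1215 + 5760 + 180 + 19938 + 11592 = 38685
P = 32371 / 38685 × 100 = 83.6784
Fisher = √(L × P) = √(84.2009 × 83.6784) = 83.9393

83.94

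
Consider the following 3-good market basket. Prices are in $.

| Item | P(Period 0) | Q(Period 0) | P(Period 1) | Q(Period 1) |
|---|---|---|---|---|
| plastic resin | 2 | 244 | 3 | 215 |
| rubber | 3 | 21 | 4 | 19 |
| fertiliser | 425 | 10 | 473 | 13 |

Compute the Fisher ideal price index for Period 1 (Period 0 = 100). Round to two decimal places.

114.89

Laspeyres component (base-period weights):
ΣP(Period 1)Q(Period 0) = 3×244 + 4×21 + 473×10 = 732 + 84 + 4730 = 5546
ΣP(Period 0)Q(Period 0) = 2×244 + 3×21 + 425×10 = 488 + 63 + 4250 = 4801
L = 5546 / 4801 × 100 = 115.5176
Paasche component (current-period weights):
ΣP(Period 1)Q(Period 1) = 3×215 + 4×19 + 473×13 = 645 + 76 + 6149 = 6870
ΣP(Period 0)Q(Period 1) = 2×215 + 3×19 + 425×13 = 430 + 57 + 5525 = 6012
P = 6870 / 6012 × 100 = 114.2715
Fisher = √(L × P) = √(115.5176 × 114.2715) = 114.8928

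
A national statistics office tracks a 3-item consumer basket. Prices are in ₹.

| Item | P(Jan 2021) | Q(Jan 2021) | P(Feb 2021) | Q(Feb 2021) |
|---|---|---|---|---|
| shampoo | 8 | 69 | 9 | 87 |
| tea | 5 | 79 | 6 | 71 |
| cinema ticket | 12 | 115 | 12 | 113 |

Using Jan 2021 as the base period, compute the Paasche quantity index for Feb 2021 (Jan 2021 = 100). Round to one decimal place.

Paasche quantity index uses current-period prices as weights.
ΣP(Feb 2021)·Q(Feb 2021) = 9×87 + 6×71 + 12×113 = 783 + 426 + 1356 = 2565
ΣP(Feb 2021)·Q(Jan 2021) = 9×69 + 6×79 + 12×115 = 621 + 474 + 1380 = 2475
Index = 2565 / 2475 × 100 = 103.6364

103.6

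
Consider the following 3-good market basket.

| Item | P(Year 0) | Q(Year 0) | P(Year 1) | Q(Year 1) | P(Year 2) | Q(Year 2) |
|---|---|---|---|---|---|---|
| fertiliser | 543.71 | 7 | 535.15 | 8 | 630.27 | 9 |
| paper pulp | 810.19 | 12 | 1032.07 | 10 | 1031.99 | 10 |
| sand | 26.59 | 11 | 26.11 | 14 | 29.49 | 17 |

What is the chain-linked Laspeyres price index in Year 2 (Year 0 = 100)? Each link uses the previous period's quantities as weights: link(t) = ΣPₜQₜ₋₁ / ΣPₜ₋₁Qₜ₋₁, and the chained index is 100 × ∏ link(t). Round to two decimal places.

125.20

Link Year 0→Year 1:
ΣP(Year 1)Q(Year 0) = 535.15×7 + 1032.07×12 + 26.11×11 = 3746.05 + 12384.84 + 287.21 = 16418.1
ΣP(Year 0)Q(Year 0) = 543.71×7 + 810.19×12 + 26.59×11 = 3805.97 + 9722.28 + 292.49 = 13820.74
link = 16418.1/13820.74 = 1.187932
Link Year 1→Year 2:
ΣP(Year 2)Q(Year 1) = 630.27×8 + 1031.99×10 + 29.49×14 = 5042.16 + 10319.9 + 412.86 = 15774.92
ΣP(Year 1)Q(Year 1) = 535.15×8 + 1032.07×10 + 26.11×14 = 4281.2 + 10320.7 + 365.54 = 14967.44
link = 15774.92/14967.44 = 1.053949
Chained index = 100 × 1.187932 × 1.053949 = 125.2020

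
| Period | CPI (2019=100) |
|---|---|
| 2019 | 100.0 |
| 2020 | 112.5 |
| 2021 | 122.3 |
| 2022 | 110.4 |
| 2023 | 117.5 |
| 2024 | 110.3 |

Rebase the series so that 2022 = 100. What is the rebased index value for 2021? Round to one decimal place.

Rebased(2021) = 122.3 / 110.4 × 100 = 110.7790

110.8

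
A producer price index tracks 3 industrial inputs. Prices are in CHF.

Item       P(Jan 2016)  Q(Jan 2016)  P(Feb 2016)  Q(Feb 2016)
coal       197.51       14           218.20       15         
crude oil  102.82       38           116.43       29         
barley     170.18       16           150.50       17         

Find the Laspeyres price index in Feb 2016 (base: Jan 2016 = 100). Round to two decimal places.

Laspeyres price index uses base-period quantities as weights.
ΣP(Feb 2016)·Q(Jan 2016) = 218.20×14 + 116.43×38 + 150.50×16 = 3054.8 + 4424.34 + 2408 = 9887.14
ΣP(Jan 2016)·Q(Jan 2016) = 197.51×14 + 102.82×38 + 170.18×16 = 2765.14 + 3907.16 + 2722.88 = 9395.18
Index = 9887.14 / 9395.18 × 100 = 105.2363

105.24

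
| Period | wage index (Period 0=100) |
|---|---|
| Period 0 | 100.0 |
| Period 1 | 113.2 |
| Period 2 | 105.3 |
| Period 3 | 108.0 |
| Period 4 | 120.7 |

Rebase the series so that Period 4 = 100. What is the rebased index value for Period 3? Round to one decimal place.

Rebased(Period 3) = 108.0 / 120.7 × 100 = 89.4780

89.5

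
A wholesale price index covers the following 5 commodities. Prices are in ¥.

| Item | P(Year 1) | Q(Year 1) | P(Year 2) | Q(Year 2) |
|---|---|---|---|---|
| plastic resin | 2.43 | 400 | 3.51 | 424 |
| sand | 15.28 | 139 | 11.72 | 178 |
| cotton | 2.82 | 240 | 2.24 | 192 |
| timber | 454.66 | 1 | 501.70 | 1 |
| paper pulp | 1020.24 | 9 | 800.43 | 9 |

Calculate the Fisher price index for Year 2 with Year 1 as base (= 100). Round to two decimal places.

84.08

Laspeyres component (base-period weights):
ΣP(Year 2)Q(Year 1) = 3.51×400 + 11.72×139 + 2.24×240 + 501.70×1 + 800.43×9 = 1404 + 1629.08 + 537.6 + 501.7 + 7203.87 = 11276.25
ΣP(Year 1)Q(Year 1) = 2.43×400 + 15.28×139 + 2.82×240 + 454.66×1 + 1020.24×9 = 972 + 2123.92 + 676.8 + 454.66 + 9182.16 = 13409.54
L = 11276.25 / 13409.54 × 100 = 84.0913
Paasche component (current-period weights):
ΣP(Year 2)Q(Year 2) = 3.51×424 + 11.72×178 + 2.24×192 + 501.70×1 + 800.43×9 = 1488.24 + 2086.16 + 430.08 + 501.7 + 7203.87 = 11710.05
ΣP(Year 1)Q(Year 2) = 2.43×424 + 15.28×178 + 2.82×192 + 454.66×1 + 1020.24×9 = 1030.32 + 2719.84 + 541.44 + 454.66 + 9182.16 = 13928.42
P = 11710.05 / 13928.42 × 100 = 84.0731
Fisher = √(L × P) = √(84.0913 × 84.0731) = 84.0822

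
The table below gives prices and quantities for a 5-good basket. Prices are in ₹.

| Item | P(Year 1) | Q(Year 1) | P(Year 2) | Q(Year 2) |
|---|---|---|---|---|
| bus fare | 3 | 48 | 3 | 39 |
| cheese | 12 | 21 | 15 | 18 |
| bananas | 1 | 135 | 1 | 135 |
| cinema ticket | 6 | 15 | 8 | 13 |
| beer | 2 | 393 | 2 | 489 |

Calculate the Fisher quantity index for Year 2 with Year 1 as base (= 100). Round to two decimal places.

107.62

Laspeyres component (base-period weights):
ΣP(Year 1)Q(Year 2) = 3×39 + 12×18 + 1×135 + 6×13 + 2×489 = 117 + 216 + 135 + 78 + 978 = 1524
ΣP(Year 1)Q(Year 1) = 3×48 + 12×21 + 1×135 + 6×15 + 2×393 = 144 + 252 + 135 + 90 + 786 = 1407
L = 1524 / 1407 × 100 = 108.3156
Paasche component (current-period weights):
ΣP(Year 2)Q(Year 2) = 3×39 + 15×18 + 1×135 + 8×13 + 2×489 = 117 + 270 + 135 + 104 + 978 = 1604
ΣP(Year 2)Q(Year 1) = 3×48 + 15×21 + 1×135 + 8×15 + 2×393 = 144 + 315 + 135 + 120 + 786 = 1500
P = 1604 / 1500 × 100 = 106.9333
Fisher = √(L × P) = √(108.3156 × 106.9333) = 107.6222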